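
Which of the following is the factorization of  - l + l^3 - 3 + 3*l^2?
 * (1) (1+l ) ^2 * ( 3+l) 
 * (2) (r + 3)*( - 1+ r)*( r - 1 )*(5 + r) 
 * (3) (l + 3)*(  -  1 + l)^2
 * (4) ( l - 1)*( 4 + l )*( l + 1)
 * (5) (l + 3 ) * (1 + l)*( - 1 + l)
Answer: 5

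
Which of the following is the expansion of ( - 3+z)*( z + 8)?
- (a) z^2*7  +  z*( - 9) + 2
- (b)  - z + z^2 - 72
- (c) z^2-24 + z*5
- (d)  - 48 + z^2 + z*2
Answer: c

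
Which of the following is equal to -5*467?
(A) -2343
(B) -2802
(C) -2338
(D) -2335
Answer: D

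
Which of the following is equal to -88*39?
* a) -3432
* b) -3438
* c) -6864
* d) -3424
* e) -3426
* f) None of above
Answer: a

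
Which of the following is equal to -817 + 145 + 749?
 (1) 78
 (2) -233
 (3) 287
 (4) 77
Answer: 4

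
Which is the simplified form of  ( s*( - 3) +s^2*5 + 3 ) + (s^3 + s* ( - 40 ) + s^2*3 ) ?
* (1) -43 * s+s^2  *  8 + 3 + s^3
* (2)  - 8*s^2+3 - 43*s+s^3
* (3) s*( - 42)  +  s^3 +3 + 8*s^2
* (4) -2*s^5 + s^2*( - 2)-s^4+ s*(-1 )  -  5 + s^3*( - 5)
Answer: 1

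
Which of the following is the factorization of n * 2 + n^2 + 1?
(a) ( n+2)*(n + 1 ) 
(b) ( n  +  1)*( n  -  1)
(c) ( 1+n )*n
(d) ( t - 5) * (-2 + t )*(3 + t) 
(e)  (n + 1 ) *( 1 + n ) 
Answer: e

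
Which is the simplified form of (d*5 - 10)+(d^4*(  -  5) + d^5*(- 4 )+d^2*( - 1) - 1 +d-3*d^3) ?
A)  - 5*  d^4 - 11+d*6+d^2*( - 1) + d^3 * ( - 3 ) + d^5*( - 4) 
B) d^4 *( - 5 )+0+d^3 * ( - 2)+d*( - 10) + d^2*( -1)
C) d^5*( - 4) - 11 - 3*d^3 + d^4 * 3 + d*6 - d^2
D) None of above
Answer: A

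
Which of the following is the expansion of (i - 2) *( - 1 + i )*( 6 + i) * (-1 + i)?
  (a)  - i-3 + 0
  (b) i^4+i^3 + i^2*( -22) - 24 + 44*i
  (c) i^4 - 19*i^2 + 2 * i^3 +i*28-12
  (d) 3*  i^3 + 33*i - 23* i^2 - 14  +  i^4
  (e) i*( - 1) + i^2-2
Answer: c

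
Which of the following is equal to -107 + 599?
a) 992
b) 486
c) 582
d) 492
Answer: d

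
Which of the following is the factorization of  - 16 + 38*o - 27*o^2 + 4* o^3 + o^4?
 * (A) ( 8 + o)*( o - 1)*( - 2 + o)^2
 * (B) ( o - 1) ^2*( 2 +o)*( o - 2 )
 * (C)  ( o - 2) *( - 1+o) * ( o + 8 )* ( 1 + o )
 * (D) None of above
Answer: D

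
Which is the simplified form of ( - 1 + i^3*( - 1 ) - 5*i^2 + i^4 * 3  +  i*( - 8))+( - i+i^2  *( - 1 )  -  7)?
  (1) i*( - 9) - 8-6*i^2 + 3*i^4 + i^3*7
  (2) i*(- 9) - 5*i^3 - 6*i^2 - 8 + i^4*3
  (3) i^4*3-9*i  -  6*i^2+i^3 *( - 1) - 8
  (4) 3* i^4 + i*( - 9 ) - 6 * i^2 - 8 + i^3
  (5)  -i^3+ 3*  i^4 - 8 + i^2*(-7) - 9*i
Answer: 3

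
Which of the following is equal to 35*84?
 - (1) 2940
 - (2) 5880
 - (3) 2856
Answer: 1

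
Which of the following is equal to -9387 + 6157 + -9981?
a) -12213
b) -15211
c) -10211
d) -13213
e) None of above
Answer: e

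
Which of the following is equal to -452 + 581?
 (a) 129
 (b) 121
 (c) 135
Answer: a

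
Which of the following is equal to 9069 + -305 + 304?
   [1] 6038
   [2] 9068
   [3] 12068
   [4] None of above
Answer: 2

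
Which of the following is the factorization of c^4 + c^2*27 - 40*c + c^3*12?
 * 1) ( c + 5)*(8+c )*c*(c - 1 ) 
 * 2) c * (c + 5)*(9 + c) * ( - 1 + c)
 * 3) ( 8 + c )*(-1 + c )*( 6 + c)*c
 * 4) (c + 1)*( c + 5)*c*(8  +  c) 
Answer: 1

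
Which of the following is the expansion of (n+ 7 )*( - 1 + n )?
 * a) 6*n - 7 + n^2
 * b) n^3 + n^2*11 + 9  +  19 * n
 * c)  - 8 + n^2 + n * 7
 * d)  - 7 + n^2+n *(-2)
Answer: a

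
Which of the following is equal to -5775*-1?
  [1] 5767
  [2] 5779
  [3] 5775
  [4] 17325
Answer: 3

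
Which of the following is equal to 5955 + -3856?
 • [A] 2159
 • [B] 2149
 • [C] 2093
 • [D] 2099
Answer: D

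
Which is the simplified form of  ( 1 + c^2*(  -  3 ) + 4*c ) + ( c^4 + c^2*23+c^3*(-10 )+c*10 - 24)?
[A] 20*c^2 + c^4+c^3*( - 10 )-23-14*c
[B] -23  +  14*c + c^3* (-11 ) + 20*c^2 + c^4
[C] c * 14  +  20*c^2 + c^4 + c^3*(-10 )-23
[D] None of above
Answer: C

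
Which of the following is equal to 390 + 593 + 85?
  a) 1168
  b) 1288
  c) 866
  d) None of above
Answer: d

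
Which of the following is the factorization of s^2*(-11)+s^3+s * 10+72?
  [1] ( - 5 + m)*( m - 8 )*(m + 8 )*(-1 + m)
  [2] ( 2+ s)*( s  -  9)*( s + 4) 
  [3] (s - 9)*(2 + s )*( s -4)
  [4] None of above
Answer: 3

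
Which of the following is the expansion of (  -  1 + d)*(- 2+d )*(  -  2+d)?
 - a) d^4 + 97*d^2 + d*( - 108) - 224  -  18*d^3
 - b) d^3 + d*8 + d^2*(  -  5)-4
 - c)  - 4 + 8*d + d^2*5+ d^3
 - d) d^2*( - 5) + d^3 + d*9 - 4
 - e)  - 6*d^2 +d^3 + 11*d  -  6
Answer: b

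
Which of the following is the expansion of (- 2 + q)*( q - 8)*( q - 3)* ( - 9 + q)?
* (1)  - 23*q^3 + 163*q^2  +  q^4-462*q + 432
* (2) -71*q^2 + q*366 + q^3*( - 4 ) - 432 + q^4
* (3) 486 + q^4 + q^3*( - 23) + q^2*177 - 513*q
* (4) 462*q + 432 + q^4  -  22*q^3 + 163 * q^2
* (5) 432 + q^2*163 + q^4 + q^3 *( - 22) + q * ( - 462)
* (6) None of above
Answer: 5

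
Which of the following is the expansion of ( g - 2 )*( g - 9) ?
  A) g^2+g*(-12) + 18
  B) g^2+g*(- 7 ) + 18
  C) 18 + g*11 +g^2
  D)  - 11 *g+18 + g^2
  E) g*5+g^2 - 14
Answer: D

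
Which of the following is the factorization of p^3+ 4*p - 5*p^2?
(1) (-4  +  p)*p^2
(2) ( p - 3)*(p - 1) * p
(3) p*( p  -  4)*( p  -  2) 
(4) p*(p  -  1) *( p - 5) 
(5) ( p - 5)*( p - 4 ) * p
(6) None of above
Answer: 6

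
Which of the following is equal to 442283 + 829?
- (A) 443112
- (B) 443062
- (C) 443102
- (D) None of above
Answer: A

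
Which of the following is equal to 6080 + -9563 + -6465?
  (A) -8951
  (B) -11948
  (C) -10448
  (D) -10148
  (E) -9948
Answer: E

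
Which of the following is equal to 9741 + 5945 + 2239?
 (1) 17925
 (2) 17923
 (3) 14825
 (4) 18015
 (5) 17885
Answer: 1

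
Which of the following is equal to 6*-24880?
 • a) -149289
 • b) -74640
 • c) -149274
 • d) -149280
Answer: d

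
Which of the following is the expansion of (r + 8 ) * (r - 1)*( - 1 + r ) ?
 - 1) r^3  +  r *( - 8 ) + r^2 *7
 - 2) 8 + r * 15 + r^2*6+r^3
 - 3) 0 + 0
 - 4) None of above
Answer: 4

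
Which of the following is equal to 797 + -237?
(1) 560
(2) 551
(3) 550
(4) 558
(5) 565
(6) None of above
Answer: 1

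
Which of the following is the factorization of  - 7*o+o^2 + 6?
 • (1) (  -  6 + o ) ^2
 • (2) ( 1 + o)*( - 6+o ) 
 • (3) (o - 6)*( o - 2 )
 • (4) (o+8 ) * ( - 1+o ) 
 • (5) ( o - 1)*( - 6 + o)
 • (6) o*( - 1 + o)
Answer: 5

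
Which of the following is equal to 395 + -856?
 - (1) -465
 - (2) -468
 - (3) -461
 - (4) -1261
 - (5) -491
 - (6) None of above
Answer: 3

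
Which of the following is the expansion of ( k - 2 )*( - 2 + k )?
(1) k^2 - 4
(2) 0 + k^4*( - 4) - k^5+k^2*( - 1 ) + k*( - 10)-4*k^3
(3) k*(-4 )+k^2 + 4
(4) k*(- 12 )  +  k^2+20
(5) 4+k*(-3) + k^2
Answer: 3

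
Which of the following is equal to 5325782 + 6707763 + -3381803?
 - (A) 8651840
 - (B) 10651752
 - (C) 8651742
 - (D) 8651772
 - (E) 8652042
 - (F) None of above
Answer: C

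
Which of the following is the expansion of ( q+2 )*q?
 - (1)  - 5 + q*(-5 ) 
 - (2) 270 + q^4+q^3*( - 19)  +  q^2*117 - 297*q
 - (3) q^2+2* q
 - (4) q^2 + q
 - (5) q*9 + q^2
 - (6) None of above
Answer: 3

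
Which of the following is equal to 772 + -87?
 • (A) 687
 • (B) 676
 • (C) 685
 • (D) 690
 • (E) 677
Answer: C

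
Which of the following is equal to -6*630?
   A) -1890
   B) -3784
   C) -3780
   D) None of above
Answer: C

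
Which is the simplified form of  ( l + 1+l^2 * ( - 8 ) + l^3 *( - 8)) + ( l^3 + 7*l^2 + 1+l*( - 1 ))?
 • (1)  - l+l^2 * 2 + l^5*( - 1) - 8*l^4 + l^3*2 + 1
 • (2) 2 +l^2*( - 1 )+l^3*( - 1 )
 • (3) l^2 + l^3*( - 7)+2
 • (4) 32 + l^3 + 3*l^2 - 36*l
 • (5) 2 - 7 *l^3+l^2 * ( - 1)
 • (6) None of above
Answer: 5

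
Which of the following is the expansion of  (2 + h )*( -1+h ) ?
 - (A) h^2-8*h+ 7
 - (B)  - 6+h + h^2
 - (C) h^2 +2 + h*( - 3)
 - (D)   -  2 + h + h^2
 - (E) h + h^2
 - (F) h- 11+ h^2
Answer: D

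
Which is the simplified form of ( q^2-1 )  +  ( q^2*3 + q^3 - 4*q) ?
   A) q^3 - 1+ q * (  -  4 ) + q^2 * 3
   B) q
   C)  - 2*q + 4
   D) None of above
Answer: D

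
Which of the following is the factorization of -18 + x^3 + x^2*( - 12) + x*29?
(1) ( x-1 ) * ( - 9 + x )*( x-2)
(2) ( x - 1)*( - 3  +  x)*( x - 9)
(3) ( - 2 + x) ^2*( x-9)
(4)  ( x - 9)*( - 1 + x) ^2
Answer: 1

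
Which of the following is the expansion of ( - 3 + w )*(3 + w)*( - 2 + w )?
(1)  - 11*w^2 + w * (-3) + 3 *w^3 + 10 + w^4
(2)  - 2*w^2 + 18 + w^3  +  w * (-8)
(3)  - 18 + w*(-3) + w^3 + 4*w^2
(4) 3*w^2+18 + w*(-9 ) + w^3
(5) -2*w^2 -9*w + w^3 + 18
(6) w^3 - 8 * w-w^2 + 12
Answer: 5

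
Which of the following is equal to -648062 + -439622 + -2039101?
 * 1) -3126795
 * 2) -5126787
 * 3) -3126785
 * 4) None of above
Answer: 3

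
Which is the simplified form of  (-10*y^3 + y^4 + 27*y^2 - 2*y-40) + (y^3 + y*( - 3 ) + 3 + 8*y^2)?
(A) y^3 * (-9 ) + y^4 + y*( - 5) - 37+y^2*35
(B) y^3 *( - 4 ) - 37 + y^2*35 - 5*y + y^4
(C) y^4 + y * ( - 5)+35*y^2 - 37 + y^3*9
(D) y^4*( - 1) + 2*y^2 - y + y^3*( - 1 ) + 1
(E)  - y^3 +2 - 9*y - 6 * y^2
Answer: A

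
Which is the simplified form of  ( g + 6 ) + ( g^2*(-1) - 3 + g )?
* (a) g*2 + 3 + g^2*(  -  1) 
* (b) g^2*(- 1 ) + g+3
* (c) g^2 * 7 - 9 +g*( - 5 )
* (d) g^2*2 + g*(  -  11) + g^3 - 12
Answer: a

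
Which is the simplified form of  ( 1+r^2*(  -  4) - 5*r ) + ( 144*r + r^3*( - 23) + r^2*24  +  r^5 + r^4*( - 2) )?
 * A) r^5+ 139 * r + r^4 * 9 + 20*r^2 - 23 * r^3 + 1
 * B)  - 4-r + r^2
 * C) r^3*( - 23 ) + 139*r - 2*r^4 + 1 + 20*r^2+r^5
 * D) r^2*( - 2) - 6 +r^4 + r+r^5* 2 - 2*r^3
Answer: C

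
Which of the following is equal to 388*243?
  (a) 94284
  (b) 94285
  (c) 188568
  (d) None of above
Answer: a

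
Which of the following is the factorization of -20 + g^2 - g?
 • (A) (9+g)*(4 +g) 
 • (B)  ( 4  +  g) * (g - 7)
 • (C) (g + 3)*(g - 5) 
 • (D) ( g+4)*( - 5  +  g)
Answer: D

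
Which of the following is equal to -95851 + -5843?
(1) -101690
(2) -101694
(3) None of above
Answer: 2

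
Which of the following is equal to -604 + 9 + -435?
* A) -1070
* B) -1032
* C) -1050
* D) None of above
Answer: D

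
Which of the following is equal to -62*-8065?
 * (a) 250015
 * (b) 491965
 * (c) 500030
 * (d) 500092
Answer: c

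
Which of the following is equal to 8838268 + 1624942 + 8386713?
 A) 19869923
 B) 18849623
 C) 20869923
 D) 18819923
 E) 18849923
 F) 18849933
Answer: E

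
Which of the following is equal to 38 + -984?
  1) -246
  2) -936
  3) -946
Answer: 3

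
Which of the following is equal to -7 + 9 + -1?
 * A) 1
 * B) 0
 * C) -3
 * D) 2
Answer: A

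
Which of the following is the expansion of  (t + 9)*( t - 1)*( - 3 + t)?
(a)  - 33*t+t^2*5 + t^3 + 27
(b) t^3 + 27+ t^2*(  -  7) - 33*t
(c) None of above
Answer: a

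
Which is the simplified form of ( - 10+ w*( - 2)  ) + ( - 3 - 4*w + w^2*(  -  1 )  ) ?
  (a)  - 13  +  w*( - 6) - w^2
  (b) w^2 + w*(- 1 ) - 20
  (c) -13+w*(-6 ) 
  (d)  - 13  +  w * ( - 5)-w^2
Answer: a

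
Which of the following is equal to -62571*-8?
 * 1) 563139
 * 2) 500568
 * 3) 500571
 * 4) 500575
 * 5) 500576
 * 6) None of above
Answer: 2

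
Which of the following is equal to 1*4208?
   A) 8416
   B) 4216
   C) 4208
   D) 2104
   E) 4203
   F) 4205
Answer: C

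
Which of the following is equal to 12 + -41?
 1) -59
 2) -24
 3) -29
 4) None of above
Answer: 3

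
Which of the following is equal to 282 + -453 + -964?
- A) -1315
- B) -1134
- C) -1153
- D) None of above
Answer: D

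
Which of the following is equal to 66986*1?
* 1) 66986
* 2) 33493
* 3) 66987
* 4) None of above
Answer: 1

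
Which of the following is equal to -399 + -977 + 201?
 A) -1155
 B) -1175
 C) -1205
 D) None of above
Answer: B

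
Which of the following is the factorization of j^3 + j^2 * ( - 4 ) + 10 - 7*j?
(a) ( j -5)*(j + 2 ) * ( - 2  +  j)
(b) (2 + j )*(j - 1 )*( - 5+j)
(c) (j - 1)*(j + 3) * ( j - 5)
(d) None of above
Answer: b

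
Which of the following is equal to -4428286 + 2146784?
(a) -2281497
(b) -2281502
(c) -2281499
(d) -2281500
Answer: b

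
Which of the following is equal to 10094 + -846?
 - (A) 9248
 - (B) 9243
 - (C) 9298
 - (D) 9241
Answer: A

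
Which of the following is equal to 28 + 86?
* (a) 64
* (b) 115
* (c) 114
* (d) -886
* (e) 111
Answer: c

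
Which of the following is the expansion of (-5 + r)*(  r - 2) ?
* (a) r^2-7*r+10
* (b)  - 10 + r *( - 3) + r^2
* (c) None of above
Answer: a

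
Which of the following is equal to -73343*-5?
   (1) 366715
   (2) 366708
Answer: 1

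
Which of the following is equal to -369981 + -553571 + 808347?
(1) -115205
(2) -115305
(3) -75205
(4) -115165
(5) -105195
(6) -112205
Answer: 1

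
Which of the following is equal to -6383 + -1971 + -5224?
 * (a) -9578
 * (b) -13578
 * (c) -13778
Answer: b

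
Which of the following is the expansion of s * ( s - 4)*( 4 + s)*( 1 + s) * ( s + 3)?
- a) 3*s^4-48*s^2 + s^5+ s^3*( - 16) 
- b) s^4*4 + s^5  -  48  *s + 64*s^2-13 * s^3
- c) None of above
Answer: c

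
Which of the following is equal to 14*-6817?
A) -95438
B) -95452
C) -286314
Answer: A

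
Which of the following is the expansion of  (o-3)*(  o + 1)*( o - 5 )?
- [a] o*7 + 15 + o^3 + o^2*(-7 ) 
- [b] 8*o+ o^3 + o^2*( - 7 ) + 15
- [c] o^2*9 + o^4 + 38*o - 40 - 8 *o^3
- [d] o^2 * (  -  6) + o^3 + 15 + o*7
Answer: a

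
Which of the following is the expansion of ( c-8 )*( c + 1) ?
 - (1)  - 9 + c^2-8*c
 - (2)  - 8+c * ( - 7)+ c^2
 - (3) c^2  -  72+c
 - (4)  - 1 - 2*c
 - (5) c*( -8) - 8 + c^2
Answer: 2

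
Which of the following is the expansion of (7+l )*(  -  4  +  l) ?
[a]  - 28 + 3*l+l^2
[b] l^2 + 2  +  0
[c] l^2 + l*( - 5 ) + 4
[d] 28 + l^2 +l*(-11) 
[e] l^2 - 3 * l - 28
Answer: a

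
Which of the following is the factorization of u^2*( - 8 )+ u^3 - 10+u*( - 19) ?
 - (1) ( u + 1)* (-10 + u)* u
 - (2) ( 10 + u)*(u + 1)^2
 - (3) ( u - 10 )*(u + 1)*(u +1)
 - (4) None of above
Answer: 3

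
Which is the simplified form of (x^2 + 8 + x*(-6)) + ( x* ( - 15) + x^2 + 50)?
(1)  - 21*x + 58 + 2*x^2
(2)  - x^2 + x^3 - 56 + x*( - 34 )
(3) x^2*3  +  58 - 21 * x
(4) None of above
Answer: 1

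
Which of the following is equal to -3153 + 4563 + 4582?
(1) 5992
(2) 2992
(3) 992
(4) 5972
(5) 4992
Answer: 1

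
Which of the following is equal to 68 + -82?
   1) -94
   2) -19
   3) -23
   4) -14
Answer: 4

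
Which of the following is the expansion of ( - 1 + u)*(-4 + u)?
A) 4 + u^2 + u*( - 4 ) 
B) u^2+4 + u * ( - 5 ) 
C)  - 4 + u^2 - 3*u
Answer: B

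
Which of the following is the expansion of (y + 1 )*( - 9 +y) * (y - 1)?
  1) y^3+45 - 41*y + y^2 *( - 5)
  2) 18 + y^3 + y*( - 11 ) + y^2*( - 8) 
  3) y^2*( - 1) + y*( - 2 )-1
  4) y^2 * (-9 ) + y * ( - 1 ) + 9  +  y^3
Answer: 4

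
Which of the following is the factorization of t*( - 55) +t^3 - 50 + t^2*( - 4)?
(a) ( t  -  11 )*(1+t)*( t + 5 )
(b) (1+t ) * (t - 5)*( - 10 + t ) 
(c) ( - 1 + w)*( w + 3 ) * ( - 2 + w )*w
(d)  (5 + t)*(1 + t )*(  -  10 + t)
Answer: d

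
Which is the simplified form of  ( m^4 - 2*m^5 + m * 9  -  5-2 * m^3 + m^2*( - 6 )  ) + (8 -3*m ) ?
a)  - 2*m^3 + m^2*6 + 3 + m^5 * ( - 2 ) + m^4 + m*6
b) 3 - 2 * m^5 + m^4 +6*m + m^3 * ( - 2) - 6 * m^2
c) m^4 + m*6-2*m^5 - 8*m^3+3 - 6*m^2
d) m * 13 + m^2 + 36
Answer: b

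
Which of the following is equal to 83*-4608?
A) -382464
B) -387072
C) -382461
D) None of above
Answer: A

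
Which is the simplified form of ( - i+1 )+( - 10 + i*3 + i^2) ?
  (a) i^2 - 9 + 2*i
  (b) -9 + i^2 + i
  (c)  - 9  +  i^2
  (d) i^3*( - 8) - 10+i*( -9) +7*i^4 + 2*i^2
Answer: a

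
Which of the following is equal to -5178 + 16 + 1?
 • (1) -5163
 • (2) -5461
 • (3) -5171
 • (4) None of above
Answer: 4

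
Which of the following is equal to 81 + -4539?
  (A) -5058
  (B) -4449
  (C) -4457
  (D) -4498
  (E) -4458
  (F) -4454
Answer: E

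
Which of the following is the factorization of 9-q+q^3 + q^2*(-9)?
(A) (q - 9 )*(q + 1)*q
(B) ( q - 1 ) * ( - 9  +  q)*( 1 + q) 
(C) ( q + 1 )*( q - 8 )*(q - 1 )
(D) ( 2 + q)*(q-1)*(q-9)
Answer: B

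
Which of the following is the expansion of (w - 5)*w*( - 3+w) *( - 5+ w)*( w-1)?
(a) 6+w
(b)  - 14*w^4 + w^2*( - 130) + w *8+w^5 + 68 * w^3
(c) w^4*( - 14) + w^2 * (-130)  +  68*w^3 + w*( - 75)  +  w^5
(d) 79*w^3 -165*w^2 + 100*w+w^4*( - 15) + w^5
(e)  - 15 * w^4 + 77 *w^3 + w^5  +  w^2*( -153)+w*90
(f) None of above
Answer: f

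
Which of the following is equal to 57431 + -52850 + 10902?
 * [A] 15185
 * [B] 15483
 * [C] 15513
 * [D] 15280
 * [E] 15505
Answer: B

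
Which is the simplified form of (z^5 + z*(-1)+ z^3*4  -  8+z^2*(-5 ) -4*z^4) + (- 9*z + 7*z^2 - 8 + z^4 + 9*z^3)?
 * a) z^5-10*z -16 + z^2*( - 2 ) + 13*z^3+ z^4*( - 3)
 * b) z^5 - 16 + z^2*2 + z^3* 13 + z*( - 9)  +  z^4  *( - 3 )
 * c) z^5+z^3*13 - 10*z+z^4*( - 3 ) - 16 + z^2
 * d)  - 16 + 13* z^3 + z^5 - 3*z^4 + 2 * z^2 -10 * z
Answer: d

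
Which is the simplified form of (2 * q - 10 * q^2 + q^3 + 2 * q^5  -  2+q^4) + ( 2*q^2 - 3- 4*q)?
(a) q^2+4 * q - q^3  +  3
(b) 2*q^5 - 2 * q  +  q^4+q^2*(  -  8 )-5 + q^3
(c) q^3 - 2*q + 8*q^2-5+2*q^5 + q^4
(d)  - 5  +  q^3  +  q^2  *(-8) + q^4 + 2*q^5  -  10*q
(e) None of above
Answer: b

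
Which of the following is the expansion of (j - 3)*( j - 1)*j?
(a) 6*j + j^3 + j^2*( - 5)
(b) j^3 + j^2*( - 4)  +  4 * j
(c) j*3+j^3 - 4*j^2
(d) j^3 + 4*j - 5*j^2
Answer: c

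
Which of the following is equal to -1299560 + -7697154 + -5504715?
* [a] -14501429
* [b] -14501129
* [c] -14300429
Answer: a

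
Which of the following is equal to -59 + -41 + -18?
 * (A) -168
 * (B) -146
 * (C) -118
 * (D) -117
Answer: C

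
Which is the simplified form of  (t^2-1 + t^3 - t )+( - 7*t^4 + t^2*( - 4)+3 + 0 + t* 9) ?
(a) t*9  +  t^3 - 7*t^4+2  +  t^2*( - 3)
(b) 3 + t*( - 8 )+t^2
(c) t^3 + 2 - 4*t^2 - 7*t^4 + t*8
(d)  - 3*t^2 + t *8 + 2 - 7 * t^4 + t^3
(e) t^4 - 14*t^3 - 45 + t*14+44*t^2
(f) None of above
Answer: d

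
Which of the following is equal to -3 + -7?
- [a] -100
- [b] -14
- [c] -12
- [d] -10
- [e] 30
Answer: d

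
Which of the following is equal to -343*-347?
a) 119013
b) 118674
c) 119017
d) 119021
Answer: d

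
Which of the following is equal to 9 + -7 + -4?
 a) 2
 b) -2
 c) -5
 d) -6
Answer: b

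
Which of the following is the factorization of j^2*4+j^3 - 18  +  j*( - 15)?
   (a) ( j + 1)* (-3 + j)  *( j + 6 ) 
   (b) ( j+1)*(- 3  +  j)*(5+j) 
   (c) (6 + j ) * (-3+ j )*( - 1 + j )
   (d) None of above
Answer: a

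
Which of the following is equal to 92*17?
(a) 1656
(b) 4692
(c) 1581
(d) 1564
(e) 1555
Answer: d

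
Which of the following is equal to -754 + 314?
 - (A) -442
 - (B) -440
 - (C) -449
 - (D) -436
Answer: B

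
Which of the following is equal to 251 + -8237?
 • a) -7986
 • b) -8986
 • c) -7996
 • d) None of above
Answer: a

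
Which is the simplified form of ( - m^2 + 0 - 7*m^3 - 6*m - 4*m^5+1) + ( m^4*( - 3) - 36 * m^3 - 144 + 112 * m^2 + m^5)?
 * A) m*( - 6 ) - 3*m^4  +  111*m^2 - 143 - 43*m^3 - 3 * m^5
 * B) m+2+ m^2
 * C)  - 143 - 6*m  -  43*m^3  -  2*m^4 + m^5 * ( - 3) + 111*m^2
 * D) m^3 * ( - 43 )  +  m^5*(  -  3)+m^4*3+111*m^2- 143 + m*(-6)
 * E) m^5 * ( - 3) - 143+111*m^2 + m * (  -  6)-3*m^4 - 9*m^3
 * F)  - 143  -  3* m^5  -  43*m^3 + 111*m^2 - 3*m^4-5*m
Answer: A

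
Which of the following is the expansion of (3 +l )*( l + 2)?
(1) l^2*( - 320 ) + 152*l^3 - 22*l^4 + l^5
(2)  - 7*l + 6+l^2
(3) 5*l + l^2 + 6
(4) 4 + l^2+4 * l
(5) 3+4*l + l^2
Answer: 3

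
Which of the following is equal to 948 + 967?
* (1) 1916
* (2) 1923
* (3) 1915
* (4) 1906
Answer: 3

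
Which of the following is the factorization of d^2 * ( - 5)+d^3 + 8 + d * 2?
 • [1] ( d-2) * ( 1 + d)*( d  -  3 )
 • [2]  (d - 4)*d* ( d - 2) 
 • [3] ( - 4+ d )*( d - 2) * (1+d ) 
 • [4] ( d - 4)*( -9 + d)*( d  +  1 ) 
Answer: 3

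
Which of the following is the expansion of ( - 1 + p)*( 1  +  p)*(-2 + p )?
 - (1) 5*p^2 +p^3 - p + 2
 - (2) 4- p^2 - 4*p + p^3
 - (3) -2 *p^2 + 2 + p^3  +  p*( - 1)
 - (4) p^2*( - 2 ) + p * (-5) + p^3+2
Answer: 3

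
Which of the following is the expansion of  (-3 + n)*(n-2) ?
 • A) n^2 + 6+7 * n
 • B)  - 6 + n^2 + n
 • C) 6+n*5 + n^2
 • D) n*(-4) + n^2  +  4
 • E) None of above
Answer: E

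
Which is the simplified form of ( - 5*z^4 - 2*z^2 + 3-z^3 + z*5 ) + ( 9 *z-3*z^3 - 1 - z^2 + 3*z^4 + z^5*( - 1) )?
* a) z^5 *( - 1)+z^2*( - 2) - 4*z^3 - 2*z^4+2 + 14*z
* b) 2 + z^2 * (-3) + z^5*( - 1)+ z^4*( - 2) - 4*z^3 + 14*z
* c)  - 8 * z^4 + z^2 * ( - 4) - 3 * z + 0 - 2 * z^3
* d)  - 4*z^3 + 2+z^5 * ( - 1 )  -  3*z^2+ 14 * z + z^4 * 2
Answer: b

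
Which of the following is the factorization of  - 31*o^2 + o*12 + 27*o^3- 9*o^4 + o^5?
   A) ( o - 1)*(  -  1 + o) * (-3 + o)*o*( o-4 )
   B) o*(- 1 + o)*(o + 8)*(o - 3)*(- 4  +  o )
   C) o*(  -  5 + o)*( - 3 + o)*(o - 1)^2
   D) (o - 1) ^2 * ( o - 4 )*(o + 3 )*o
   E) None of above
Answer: A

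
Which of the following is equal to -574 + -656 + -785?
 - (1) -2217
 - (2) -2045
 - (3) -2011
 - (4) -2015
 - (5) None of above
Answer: 4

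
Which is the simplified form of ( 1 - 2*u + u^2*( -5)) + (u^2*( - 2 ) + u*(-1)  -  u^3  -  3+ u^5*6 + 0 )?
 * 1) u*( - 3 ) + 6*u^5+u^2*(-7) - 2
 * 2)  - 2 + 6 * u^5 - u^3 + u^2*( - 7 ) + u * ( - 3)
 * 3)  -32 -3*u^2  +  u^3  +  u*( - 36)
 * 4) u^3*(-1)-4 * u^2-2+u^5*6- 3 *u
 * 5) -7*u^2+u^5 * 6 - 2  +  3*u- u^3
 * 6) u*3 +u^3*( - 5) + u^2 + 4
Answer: 2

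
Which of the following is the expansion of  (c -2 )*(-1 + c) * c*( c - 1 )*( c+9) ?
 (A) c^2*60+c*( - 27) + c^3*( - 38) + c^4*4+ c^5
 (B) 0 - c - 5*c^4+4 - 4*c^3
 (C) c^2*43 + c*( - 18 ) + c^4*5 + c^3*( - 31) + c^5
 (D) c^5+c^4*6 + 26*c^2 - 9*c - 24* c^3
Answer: C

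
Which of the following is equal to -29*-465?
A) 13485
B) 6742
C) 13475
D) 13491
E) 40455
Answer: A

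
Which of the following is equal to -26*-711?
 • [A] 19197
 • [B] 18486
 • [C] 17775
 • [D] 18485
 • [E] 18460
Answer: B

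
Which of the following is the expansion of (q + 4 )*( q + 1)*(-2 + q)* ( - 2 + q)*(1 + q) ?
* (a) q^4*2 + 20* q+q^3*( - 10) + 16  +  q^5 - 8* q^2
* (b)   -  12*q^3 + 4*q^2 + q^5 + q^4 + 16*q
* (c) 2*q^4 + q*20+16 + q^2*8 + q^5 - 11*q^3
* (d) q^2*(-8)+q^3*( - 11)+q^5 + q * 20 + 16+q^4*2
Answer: d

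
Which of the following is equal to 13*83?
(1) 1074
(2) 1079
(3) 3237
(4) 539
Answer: 2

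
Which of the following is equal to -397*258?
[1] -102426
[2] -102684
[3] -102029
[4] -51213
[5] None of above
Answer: 1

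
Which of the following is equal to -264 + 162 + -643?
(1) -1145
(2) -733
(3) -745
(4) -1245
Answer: 3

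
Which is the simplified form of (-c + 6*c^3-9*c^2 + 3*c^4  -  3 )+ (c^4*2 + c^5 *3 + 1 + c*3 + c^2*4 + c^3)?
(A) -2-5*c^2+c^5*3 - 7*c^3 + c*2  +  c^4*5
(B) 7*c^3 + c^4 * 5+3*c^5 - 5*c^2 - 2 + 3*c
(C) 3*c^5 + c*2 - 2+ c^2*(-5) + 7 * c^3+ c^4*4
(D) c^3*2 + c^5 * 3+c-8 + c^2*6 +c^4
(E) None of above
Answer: E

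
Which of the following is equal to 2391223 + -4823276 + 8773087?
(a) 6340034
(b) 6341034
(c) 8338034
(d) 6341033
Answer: b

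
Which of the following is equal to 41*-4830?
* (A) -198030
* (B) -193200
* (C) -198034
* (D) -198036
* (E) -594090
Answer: A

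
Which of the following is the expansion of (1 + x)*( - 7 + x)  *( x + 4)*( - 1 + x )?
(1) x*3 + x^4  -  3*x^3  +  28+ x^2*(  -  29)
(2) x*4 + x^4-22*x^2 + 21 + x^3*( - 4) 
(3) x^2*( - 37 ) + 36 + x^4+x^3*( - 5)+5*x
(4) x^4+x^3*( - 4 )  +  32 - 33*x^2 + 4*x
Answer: 1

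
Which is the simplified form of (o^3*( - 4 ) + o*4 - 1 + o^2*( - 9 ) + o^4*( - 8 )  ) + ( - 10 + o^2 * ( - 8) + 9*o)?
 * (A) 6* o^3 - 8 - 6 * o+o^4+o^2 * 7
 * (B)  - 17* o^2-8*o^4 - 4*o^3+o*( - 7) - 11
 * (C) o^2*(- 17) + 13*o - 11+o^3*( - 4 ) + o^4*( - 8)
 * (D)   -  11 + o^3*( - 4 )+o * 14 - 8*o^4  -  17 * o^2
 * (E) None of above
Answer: C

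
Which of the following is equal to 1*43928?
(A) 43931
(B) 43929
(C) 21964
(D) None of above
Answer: D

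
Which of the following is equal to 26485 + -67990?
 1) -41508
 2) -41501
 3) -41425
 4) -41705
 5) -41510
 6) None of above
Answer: 6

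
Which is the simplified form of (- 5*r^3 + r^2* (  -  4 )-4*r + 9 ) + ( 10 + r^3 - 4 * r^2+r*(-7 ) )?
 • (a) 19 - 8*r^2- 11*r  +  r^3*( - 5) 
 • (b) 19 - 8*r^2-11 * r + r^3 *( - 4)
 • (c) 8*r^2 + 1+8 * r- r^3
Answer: b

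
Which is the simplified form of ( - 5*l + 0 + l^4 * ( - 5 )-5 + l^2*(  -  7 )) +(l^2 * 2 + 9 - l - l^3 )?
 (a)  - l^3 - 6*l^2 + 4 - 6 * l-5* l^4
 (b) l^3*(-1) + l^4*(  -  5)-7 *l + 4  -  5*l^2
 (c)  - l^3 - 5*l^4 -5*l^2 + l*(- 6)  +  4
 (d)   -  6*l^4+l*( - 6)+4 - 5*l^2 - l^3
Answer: c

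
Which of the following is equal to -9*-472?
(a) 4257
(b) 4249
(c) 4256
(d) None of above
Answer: d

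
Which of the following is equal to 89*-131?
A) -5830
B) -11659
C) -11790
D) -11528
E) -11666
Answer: B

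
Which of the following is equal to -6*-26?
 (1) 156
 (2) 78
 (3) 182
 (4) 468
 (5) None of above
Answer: 1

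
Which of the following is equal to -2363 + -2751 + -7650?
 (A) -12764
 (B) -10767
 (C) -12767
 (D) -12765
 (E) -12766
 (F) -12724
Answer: A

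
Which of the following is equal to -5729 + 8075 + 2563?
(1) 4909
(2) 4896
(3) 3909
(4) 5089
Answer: 1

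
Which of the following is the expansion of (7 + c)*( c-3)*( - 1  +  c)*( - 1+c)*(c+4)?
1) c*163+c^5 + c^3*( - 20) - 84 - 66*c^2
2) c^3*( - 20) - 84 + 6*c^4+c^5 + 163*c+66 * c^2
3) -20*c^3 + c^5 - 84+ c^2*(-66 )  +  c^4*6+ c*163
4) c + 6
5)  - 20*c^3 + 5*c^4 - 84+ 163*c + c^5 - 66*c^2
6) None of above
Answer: 3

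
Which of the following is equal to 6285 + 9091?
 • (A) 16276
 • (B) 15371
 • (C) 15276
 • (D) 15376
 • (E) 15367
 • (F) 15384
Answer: D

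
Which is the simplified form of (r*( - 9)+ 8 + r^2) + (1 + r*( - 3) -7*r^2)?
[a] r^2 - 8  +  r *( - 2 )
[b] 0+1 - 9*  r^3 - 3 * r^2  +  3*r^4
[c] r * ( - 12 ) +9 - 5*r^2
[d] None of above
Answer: d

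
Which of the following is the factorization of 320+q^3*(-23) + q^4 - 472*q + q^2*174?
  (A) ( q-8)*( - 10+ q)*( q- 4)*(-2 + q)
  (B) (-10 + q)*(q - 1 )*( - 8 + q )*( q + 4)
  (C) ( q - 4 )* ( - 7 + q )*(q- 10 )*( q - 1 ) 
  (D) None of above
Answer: D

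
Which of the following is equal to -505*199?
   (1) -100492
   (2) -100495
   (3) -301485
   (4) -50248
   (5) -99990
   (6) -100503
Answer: 2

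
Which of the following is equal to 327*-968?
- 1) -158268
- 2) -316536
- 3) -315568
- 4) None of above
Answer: 2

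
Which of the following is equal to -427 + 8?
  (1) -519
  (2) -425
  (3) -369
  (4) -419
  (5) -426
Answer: 4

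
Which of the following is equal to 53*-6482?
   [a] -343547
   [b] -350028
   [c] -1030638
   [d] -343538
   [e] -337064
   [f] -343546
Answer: f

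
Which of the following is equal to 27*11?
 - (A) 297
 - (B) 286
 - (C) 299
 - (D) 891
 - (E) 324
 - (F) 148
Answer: A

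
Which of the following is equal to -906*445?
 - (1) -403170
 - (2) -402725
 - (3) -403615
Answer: 1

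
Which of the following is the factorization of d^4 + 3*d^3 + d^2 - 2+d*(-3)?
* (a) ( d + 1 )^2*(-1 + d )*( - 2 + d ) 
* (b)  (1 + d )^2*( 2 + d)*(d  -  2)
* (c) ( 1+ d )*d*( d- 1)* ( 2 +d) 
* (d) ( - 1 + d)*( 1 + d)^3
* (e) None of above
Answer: e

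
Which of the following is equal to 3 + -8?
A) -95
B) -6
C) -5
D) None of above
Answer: C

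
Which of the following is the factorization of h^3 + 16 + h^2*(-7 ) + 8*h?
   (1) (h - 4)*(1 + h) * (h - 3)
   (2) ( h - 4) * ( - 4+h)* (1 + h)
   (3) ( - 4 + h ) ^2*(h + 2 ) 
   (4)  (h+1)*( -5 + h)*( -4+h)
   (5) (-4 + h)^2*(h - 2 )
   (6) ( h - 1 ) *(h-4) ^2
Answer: 2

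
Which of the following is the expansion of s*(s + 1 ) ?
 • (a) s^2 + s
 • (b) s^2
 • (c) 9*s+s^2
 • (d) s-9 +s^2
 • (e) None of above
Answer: a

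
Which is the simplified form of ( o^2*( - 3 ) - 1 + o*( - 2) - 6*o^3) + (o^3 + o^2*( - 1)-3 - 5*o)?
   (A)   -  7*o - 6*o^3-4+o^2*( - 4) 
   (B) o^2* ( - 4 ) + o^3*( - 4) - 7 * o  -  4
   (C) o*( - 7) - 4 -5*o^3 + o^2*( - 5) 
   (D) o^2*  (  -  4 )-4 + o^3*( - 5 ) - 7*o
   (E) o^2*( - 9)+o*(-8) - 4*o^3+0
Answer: D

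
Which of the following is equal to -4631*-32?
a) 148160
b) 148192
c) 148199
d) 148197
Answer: b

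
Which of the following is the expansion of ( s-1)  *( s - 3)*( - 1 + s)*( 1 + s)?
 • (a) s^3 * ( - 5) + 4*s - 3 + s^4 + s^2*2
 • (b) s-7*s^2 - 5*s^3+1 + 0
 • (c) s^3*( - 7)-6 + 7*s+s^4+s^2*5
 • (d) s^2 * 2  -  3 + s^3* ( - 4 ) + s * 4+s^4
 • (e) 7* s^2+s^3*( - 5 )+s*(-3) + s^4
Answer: d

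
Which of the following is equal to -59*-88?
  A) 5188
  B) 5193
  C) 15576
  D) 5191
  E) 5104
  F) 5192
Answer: F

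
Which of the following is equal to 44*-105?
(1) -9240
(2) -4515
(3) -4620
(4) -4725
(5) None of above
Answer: 3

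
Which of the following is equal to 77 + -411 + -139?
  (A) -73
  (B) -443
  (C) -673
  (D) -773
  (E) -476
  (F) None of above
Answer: F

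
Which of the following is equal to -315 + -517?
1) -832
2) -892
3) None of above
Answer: 1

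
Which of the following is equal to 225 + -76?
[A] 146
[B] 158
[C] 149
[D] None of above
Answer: C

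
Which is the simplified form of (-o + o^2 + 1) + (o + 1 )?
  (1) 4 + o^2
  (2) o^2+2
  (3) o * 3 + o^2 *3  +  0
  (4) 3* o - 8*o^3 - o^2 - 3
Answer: 2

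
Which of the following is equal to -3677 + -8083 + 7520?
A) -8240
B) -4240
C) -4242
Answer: B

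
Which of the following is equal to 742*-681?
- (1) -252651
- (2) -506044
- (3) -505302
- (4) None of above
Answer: 3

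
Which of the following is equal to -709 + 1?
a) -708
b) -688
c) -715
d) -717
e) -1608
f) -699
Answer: a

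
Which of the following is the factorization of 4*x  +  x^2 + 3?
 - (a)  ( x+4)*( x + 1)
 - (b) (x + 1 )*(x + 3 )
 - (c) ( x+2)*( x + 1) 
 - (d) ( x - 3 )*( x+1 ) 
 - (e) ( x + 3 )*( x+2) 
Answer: b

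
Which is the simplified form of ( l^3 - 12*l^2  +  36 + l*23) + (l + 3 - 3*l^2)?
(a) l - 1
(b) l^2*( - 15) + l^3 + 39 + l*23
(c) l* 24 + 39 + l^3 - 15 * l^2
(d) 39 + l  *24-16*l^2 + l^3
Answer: c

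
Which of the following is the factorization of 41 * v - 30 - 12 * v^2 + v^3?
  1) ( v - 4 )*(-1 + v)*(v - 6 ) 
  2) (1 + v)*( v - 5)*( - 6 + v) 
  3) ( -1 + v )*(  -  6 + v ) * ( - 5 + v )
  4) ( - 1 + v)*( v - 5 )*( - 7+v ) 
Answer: 3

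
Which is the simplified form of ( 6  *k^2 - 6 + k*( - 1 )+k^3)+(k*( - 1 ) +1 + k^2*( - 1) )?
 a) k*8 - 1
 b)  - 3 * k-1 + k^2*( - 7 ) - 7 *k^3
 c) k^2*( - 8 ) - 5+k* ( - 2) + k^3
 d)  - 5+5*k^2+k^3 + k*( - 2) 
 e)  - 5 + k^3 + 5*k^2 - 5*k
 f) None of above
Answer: d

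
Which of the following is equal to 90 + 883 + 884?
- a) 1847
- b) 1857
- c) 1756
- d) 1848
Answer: b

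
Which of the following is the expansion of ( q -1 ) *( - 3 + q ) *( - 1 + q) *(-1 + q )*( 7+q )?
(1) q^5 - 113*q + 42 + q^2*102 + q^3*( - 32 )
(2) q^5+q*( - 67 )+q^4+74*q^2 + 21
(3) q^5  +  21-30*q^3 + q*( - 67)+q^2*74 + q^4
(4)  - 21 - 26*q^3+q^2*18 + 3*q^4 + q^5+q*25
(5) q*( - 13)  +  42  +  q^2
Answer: 3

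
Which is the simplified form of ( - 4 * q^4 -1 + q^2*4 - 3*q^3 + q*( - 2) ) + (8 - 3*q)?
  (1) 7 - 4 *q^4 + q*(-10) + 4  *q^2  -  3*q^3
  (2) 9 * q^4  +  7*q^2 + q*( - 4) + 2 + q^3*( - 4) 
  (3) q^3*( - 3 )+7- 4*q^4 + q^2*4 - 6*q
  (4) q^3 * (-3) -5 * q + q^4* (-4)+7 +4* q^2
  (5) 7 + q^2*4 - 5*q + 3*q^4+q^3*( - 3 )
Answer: 4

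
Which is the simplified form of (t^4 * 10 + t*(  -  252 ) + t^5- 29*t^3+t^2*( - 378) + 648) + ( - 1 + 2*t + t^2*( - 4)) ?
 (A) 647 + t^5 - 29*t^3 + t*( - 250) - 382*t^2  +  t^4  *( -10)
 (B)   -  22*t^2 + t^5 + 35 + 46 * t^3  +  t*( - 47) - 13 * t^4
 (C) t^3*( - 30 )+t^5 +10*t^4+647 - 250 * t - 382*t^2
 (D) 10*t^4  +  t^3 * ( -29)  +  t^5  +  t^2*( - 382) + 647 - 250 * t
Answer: D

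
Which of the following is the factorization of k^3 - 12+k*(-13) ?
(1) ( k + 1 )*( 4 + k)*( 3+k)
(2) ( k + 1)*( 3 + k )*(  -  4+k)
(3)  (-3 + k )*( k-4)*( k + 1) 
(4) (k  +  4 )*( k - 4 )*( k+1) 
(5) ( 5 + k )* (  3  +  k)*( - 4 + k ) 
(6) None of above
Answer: 2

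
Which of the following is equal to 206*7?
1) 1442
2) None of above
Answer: 1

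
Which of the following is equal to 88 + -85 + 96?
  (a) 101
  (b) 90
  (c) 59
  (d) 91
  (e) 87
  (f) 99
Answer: f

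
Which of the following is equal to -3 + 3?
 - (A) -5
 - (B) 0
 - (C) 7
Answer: B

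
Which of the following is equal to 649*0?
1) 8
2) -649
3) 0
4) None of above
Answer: 3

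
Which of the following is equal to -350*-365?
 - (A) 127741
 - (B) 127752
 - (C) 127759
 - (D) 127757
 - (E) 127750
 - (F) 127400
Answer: E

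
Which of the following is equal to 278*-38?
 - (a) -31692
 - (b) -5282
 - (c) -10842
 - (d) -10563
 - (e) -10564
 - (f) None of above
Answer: e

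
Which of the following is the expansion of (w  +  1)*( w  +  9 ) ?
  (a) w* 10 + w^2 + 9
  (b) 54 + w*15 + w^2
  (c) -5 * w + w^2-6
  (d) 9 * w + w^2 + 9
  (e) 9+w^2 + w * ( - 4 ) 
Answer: a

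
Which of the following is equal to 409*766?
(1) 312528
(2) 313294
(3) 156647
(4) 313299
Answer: 2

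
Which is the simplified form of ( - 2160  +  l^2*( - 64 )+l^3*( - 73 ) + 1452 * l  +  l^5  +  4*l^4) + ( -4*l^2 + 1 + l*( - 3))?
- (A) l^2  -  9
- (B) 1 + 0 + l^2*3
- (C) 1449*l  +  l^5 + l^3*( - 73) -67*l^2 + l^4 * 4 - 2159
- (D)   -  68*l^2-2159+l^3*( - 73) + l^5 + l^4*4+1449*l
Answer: D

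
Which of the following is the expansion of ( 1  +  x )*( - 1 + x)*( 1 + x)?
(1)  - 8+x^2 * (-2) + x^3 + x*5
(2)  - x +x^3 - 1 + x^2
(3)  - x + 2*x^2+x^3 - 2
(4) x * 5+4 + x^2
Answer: 2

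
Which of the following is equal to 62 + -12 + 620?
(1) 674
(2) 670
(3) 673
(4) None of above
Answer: 2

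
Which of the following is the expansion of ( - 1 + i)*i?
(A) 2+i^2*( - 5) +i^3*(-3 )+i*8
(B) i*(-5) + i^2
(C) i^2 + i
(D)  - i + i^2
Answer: D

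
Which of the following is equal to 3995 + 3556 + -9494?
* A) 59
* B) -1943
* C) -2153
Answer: B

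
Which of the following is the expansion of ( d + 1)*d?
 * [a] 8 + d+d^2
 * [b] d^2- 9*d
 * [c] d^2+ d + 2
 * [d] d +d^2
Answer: d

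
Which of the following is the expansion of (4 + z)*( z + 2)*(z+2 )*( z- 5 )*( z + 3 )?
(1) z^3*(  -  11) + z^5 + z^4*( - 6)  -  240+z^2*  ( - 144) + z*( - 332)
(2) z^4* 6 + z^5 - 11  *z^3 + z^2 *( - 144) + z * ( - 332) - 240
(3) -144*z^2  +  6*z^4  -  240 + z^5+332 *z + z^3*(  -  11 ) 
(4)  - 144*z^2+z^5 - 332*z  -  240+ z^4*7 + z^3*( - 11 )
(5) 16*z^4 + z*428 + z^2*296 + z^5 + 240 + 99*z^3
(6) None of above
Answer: 2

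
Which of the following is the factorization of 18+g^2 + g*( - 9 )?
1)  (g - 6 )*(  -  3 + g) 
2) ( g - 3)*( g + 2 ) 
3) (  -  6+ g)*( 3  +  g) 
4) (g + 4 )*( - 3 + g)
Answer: 1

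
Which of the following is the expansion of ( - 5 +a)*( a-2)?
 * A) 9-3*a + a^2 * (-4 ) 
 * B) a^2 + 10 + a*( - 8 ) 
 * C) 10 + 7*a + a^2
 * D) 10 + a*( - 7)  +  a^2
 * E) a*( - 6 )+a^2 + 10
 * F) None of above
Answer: D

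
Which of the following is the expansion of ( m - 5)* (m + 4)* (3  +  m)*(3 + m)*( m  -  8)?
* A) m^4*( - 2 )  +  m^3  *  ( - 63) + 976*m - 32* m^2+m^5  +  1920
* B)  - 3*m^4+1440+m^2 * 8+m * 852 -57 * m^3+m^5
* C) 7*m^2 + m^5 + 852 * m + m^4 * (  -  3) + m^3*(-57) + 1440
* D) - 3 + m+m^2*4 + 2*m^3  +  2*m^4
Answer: C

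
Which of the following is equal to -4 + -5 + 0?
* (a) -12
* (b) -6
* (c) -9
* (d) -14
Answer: c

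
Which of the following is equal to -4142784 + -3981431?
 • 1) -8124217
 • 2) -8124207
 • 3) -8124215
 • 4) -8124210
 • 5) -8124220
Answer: 3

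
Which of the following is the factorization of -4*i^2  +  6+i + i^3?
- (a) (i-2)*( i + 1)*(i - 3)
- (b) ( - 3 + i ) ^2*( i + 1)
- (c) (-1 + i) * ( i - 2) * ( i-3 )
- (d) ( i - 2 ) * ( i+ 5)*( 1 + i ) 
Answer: a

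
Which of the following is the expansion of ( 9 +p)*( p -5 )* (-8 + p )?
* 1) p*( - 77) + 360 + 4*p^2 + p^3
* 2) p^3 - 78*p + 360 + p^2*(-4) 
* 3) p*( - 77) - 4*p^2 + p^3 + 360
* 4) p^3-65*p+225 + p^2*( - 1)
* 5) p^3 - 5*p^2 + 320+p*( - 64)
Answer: 3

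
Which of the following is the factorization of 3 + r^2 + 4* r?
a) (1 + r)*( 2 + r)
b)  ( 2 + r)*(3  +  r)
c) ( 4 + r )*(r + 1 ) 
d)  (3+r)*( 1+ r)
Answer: d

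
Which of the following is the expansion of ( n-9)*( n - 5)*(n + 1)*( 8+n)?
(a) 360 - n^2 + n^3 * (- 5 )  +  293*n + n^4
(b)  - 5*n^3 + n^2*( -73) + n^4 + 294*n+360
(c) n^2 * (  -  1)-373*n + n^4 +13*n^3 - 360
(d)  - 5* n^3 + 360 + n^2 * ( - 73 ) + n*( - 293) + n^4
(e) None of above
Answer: e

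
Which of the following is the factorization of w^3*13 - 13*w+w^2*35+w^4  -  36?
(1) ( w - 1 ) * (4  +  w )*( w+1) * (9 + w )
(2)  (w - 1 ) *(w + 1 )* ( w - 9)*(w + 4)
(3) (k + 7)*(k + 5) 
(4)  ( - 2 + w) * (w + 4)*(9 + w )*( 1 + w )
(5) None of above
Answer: 1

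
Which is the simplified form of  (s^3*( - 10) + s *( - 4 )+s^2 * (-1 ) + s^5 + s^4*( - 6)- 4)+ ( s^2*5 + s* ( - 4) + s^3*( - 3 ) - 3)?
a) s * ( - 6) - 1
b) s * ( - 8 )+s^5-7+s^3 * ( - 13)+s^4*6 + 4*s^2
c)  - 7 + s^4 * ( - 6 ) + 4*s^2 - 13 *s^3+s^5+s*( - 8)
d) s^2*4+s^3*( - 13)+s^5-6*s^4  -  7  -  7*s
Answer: c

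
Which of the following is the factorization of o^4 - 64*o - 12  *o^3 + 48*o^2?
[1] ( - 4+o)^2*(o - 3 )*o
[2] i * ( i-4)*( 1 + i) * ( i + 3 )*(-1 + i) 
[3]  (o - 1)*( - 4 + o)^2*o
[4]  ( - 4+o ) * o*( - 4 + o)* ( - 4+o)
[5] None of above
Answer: 4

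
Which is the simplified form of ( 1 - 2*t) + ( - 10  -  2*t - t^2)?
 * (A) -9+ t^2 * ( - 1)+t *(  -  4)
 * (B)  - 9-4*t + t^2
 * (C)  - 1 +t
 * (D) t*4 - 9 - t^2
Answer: A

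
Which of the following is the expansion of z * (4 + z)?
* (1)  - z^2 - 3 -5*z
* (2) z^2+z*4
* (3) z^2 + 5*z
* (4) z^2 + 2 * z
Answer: 2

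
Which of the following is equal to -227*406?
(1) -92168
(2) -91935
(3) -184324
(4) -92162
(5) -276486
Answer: 4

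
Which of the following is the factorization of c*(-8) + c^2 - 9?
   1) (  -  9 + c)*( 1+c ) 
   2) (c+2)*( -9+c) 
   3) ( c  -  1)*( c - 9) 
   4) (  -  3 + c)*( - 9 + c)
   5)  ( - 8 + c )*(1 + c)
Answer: 1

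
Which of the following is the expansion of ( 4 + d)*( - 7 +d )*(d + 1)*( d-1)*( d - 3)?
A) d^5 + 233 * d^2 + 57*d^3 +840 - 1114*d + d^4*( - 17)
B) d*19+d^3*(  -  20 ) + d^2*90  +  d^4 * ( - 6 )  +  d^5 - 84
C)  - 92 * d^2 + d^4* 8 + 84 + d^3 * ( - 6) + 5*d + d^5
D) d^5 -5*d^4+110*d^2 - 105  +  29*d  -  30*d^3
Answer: B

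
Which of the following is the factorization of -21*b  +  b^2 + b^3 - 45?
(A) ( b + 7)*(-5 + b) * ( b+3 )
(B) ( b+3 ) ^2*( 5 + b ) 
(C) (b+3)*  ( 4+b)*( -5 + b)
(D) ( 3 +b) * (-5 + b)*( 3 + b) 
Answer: D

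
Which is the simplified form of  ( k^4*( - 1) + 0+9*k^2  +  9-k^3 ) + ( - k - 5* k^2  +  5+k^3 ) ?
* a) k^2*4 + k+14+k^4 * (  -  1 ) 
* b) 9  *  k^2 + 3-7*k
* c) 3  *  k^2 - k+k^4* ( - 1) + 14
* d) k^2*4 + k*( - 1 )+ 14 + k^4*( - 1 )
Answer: d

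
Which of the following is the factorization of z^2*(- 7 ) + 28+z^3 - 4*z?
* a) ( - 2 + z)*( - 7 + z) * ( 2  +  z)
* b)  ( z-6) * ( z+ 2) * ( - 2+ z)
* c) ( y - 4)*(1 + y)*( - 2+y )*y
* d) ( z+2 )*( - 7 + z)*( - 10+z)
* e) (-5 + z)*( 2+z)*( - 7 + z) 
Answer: a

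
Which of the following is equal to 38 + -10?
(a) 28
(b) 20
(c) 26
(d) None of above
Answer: a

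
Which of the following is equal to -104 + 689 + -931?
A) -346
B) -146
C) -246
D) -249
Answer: A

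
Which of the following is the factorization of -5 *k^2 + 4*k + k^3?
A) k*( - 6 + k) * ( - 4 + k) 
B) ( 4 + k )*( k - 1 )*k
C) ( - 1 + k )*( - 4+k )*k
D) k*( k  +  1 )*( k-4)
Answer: C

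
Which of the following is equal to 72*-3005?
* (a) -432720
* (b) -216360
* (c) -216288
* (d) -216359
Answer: b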